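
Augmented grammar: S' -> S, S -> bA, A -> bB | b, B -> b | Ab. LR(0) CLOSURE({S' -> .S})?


Start: S' -> .S
For each item with dot before a nonterminal B, add B -> .γ for every B-production
Closure: [S' -> .S, S -> .bA]


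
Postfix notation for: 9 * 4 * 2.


Left to right (same or higher precedence on left)
Postfix: 9 4 * 2 *


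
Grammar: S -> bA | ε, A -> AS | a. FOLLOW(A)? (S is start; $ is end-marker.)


$ ∈ FOLLOW(S). For each A -> αBβ: add FIRST(β)\{ε} to FOLLOW(B); if β nullable, add FOLLOW(A).
FOLLOW(A) = {$, b}


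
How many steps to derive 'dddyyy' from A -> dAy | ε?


Derivation: A => dAy => ddAyy => dddAyyy => dddyyy
Steps: 4


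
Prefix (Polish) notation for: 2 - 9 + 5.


left-to-right (same/higher precedence on left): tree is (+ (- 2 9) 5)
Prefix: + - 2 9 5


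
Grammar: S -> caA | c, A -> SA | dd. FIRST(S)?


Per alternative of S: FIRST(caA) = {c}; FIRST(c) = {c}
FIRST(S) = {c}


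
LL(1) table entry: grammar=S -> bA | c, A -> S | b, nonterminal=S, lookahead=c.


For [S, c]: 'c' ∈ FIRST(c)
Entry: S -> c


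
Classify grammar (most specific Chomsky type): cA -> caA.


LHS has context (more than one symbol) and |LHS| ≤ |RHS|
Classification: Type 1 (Context-Sensitive)


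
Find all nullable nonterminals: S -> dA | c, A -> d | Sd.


A nonterminal is nullable iff some alternative derives ε (directly, or every symbol in it is nullable)
Nullable: {}


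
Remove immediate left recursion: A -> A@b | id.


Left-recursive alternatives: A@b; non-recursive: id
Introduce A': A -> idA', A' -> @bA' | ε


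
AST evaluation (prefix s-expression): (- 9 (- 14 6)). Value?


Evaluate inner: (- 14 6) = 8
Evaluate root: (- 9 8) = 1
Result: 1


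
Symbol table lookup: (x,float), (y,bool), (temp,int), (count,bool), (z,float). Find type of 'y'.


Lookup 'y' → type bool


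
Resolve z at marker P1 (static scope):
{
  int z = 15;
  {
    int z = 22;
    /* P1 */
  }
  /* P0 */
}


z declared in the same block as P1
z = 22


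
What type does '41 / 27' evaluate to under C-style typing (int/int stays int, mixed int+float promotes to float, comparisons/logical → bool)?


Operand types: int / int
Rule: mixed int/float promotes to float; int/int stays int
Result type: int


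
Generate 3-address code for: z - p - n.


Break into single-operator statements:
t1 = z - p
t2 = t1 - n


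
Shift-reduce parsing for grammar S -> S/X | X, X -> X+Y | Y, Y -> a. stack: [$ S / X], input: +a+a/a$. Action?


'+' can extend X; shift to build X -> X+Y
Action: shift


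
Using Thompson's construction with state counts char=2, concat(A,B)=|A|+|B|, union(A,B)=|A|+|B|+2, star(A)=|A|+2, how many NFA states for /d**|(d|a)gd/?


Syntax tree has 5 char leaf(s), 2 union(s), 2 star(s)
chars contribute 5×2 = 10; each union adds +2; each star adds +2
Total: 10 + 4 + 4 = 18 states


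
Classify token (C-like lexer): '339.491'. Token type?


Pattern: digits with a decimal point
Type: FLOAT_LITERAL


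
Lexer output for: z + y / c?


Scan left to right, longest-match per lexeme
Tokens: ID(z), OP(+), ID(y), OP(/), ID(c)


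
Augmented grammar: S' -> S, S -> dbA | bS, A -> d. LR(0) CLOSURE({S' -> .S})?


Start: S' -> .S
For each item with dot before a nonterminal B, add B -> .γ for every B-production
Closure: [S' -> .S, S -> .dbA, S -> .bS]


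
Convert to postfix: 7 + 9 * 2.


* has higher precedence, evaluate 9*2 first
Postfix: 7 9 2 * +


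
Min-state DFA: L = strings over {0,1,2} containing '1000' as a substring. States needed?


KMP-style automaton: 4 progress states + 1 absorbing accept = 5
Minimal DFA: 5 states


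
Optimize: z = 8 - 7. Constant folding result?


8 - 7 = 1 at compile time
Optimized: z = 1


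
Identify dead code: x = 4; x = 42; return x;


first assignment to x is overwritten before any read
Dead: 'x = 4'


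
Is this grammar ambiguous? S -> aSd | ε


balanced a^n…d^n: each string has a unique parse
Unambiguous


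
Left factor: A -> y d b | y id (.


Common prefix: 'y'
Factored: A -> y A', A' -> d b | id (


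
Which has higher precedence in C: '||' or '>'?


'>' is relational (level 7); '||' is logical OR (level 1)
Higher level binds tighter
'>' has higher precedence than '||'


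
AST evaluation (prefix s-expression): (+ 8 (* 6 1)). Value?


Evaluate inner: (* 6 1) = 6
Evaluate root: (+ 8 6) = 14
Result: 14


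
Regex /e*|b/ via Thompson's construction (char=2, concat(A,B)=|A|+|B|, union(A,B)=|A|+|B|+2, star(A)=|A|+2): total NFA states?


Syntax tree has 2 char leaf(s), 1 union(s), 1 star(s)
chars contribute 2×2 = 4; each union adds +2; each star adds +2
Total: 4 + 2 + 2 = 8 states


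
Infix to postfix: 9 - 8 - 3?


Left to right (same or higher precedence on left)
Postfix: 9 8 - 3 -


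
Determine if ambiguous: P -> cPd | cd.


balanced c^n…d^n: each string has a unique parse
Unambiguous


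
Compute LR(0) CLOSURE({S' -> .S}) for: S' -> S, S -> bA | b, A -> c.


Start: S' -> .S
For each item with dot before a nonterminal B, add B -> .γ for every B-production
Closure: [S' -> .S, S -> .bA, S -> .b]


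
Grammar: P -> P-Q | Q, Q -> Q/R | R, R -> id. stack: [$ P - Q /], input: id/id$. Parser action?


no handle; shift 'id'
Action: shift


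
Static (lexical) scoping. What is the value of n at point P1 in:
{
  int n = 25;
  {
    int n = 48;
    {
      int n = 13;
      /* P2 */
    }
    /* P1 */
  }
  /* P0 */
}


n declared in the same block as P1
n = 48


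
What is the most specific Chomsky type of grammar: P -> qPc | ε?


Single nonterminal LHS, but q^n c^n is not regular
Classification: Type 2 (Context-Free)


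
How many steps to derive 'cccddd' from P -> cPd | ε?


Derivation: P => cPd => ccPdd => cccPddd => cccddd
Steps: 4


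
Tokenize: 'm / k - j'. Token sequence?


Scan left to right, longest-match per lexeme
Tokens: ID(m), OP(/), ID(k), OP(-), ID(j)


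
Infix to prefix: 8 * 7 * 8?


left-to-right (same/higher precedence on left): tree is (* (* 8 7) 8)
Prefix: * * 8 7 8


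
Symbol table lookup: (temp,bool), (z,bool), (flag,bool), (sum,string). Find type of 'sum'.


Lookup 'sum' → type string


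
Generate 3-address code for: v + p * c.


Break into single-operator statements:
t1 = p * c
t2 = v + t1


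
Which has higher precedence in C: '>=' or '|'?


'>=' is relational (level 7); '|' is bitwise OR (level 3)
Higher level binds tighter
'>=' has higher precedence than '|'


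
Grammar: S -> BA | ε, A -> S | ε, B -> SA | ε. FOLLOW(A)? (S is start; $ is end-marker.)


$ ∈ FOLLOW(S). For each A -> αBβ: add FIRST(β)\{ε} to FOLLOW(B); if β nullable, add FOLLOW(A).
FOLLOW(A) = {$}


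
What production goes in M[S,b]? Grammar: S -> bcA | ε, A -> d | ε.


For [S, b]: 'b' ∈ FIRST(bcA)
Entry: S -> bcA


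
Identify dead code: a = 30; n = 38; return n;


a is assigned but never read
Dead: 'a = 30'


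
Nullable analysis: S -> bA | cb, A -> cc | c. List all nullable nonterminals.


A nonterminal is nullable iff some alternative derives ε (directly, or every symbol in it is nullable)
Nullable: {}


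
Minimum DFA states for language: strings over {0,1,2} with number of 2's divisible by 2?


Track (count of 2) mod 2: states 0..1, accept at 0
Minimal DFA: 2 states


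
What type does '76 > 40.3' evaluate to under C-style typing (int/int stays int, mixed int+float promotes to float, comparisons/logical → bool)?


Operand types: int > float
Rule: comparison yields bool
Result type: bool


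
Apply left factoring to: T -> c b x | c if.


Common prefix: 'c'
Factored: T -> c T', T' -> b x | if


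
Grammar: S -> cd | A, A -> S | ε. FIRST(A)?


Per alternative of A: FIRST(S) = {c, ε}; FIRST(ε) = {ε}
FIRST(A) = {c, ε}


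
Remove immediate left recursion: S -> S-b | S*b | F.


Left-recursive alternatives: S-b, S*b; non-recursive: F
Introduce S': S -> FS', S' -> -bS' | *bS' | ε


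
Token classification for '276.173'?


Pattern: digits with a decimal point
Type: FLOAT_LITERAL


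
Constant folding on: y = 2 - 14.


2 - 14 = -12 at compile time
Optimized: y = -12


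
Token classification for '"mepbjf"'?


Pattern: double-quoted sequence
Type: STRING_LITERAL


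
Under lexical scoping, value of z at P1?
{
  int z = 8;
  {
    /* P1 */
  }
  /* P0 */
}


P1's block does not declare z; resolves to the enclosing declaration at depth 0
z = 8


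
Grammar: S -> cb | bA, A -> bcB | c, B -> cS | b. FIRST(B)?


Per alternative of B: FIRST(cS) = {c}; FIRST(b) = {b}
FIRST(B) = {b, c}


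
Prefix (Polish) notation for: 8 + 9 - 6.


left-to-right (same/higher precedence on left): tree is (- (+ 8 9) 6)
Prefix: - + 8 9 6


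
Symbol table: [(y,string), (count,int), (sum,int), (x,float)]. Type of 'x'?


Lookup 'x' → type float


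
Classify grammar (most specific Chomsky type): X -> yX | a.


Right-linear: every RHS is a terminal or a terminal followed by one nonterminal
Classification: Type 3 (Regular)


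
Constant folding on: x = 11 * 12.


11 * 12 = 132 at compile time
Optimized: x = 132


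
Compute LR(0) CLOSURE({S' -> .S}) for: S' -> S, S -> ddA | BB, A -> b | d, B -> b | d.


Start: S' -> .S
For each item with dot before a nonterminal B, add B -> .γ for every B-production
Closure: [S' -> .S, S -> .ddA, S -> .BB, B -> .b, B -> .d]


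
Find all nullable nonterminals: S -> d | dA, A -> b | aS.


A nonterminal is nullable iff some alternative derives ε (directly, or every symbol in it is nullable)
Nullable: {}


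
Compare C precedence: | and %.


'%' is multiplicative (level 10); '|' is bitwise OR (level 3)
Higher level binds tighter
'%' has higher precedence than '|'


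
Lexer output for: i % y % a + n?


Scan left to right, longest-match per lexeme
Tokens: ID(i), OP(%), ID(y), OP(%), ID(a), OP(+), ID(n)


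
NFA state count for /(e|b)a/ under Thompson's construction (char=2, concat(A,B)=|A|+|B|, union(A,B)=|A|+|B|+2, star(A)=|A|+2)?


Syntax tree has 3 char leaf(s), 1 union(s), 0 star(s)
chars contribute 3×2 = 6; each union adds +2; each star adds +2
Total: 6 + 2 + 0 = 8 states


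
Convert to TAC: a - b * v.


Break into single-operator statements:
t1 = b * v
t2 = a - t1


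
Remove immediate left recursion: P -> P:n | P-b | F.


Left-recursive alternatives: P:n, P-b; non-recursive: F
Introduce P': P -> FP', P' -> :nP' | -bP' | ε


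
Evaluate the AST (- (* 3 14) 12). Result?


Evaluate inner: (* 3 14) = 42
Evaluate root: (- 42 12) = 30
Result: 30


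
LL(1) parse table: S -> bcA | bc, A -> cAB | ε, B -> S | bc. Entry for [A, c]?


For [A, c]: 'c' ∈ FIRST(cAB)
Entry: A -> cAB


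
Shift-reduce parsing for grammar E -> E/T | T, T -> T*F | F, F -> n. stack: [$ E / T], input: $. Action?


handle 'E/T' on top; lookahead ∈ FOLLOW(E) = {/, $}
Action: reduce (E -> E/T)


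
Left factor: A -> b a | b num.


Common prefix: 'b'
Factored: A -> b A', A' -> a | num


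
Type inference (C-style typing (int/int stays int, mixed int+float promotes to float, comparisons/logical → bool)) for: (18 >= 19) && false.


Operand types: bool && bool
Rule: logical operators take bool operands and yield bool
Result type: bool


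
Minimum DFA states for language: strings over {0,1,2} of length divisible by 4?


Track length mod 4: states 0..3, accept at 0
Minimal DFA: 4 states


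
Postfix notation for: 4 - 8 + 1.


Left to right (same or higher precedence on left)
Postfix: 4 8 - 1 +


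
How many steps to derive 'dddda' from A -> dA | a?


Derivation: A => dA => ddA => dddA => ddddA => dddda
Steps: 5


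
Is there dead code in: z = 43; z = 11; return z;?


first assignment to z is overwritten before any read
Dead: 'z = 43'


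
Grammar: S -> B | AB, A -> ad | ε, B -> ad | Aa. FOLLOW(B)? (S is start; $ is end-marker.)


$ ∈ FOLLOW(S). For each A -> αBβ: add FIRST(β)\{ε} to FOLLOW(B); if β nullable, add FOLLOW(A).
FOLLOW(B) = {$}


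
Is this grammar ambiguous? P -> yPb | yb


balanced y^n…b^n: each string has a unique parse
Unambiguous


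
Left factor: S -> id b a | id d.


Common prefix: 'id'
Factored: S -> id S', S' -> b a | d


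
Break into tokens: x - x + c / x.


Scan left to right, longest-match per lexeme
Tokens: ID(x), OP(-), ID(x), OP(+), ID(c), OP(/), ID(x)


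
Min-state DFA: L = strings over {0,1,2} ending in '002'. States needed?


Track the longest suffix of input matching a prefix of '002': 4 classes (prefixes of length 0..3)
Minimal DFA: 4 states


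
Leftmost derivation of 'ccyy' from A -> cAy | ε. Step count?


Derivation: A => cAy => ccAyy => ccyy
Steps: 3


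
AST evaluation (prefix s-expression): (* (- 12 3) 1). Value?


Evaluate inner: (- 12 3) = 9
Evaluate root: (* 9 1) = 9
Result: 9


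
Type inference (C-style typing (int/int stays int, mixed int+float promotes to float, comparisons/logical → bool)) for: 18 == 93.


Operand types: int == int
Rule: comparison yields bool
Result type: bool


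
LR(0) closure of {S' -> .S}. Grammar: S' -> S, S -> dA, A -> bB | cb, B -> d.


Start: S' -> .S
For each item with dot before a nonterminal B, add B -> .γ for every B-production
Closure: [S' -> .S, S -> .dA]


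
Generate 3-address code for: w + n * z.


Break into single-operator statements:
t1 = n * z
t2 = w + t1


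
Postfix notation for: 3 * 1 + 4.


Left to right (same or higher precedence on left)
Postfix: 3 1 * 4 +


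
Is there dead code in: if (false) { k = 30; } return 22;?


condition is constant false, so the whole block is unreachable
Dead: 'if (false) { k = 30; }'


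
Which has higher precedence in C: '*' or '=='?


'*' is multiplicative (level 10); '==' is equality (level 6)
Higher level binds tighter
'*' has higher precedence than '=='


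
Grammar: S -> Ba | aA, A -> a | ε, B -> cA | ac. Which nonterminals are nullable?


A nonterminal is nullable iff some alternative derives ε (directly, or every symbol in it is nullable)
Nullable: {A}


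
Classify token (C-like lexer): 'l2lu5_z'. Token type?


Pattern: letter/underscore followed by alphanumerics, not a keyword
Type: IDENTIFIER


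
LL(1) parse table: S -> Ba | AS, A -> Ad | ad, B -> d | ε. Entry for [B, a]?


For [B, a]: ε is nullable and 'a' ∈ FOLLOW(B)
Entry: B -> ε


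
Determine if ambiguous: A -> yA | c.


right-linear, alternatives start with distinct terminals 'y' vs 'c': unique leftmost derivation
Unambiguous


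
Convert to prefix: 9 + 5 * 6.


'*' binds tighter: tree is (+ 9 (* 5 6))
Prefix: + 9 * 5 6


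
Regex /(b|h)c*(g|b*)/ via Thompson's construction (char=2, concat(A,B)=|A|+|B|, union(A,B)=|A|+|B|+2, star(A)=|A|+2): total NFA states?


Syntax tree has 5 char leaf(s), 2 union(s), 2 star(s)
chars contribute 5×2 = 10; each union adds +2; each star adds +2
Total: 10 + 4 + 4 = 18 states


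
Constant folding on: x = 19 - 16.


19 - 16 = 3 at compile time
Optimized: x = 3


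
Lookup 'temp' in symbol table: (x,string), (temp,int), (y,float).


Lookup 'temp' → type int


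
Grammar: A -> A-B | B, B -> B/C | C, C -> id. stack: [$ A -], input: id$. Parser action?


no handle ('A-' is not any RHS); shift 'id'
Action: shift


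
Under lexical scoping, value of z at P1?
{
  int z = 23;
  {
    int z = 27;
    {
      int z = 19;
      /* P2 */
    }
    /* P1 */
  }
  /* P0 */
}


z declared in the same block as P1
z = 27


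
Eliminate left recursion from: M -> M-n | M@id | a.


Left-recursive alternatives: M-n, M@id; non-recursive: a
Introduce M': M -> aM', M' -> -nM' | @idM' | ε


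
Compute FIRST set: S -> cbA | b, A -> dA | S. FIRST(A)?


Per alternative of A: FIRST(dA) = {d}; FIRST(S) = {b, c}
FIRST(A) = {b, c, d}


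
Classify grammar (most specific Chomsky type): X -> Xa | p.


Left-linear: every RHS is a terminal or one nonterminal followed by a terminal
Classification: Type 3 (Regular)


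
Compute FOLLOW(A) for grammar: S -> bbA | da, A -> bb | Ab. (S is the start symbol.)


$ ∈ FOLLOW(S). For each A -> αBβ: add FIRST(β)\{ε} to FOLLOW(B); if β nullable, add FOLLOW(A).
FOLLOW(A) = {$, b}


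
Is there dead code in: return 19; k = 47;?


statement follows a return and is unreachable
Dead: 'k = 47'


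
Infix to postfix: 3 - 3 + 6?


Left to right (same or higher precedence on left)
Postfix: 3 3 - 6 +


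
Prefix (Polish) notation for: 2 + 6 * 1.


'*' binds tighter: tree is (+ 2 (* 6 1))
Prefix: + 2 * 6 1


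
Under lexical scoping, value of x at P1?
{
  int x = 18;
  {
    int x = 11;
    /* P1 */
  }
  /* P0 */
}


x declared in the same block as P1
x = 11


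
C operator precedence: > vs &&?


'>' is relational (level 7); '&&' is logical AND (level 2)
Higher level binds tighter
'>' has higher precedence than '&&'


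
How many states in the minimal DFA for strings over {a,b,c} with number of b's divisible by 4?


Track (count of b) mod 4: states 0..3, accept at 0
Minimal DFA: 4 states


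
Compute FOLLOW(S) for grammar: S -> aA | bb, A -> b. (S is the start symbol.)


$ ∈ FOLLOW(S). For each A -> αBβ: add FIRST(β)\{ε} to FOLLOW(B); if β nullable, add FOLLOW(A).
FOLLOW(S) = {$}


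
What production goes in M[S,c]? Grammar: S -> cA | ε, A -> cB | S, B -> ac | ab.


For [S, c]: 'c' ∈ FIRST(cA)
Entry: S -> cA


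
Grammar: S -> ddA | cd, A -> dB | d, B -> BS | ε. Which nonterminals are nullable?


A nonterminal is nullable iff some alternative derives ε (directly, or every symbol in it is nullable)
Nullable: {B}


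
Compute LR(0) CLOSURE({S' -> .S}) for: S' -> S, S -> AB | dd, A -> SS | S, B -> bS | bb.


Start: S' -> .S
For each item with dot before a nonterminal B, add B -> .γ for every B-production
Closure: [S' -> .S, S -> .AB, S -> .dd, A -> .SS, A -> .S]


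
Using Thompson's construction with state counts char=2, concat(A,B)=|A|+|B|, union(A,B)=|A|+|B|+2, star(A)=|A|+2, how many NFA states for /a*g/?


Syntax tree has 2 char leaf(s), 0 union(s), 1 star(s)
chars contribute 2×2 = 4; each union adds +2; each star adds +2
Total: 4 + 0 + 2 = 6 states


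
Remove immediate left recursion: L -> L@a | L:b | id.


Left-recursive alternatives: L@a, L:b; non-recursive: id
Introduce L': L -> idL', L' -> @aL' | :bL' | ε


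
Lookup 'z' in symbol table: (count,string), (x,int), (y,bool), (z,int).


Lookup 'z' → type int


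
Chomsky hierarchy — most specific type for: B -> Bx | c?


Left-linear: every RHS is a terminal or one nonterminal followed by a terminal
Classification: Type 3 (Regular)


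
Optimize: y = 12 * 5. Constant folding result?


12 * 5 = 60 at compile time
Optimized: y = 60


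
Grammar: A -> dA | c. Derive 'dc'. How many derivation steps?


Derivation: A => dA => dc
Steps: 2


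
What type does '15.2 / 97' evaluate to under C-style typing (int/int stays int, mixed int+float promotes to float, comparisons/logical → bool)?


Operand types: float / int
Rule: mixed int/float promotes to float; int/int stays int
Result type: float


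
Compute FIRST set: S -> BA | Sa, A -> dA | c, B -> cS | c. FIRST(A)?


Per alternative of A: FIRST(dA) = {d}; FIRST(c) = {c}
FIRST(A) = {c, d}


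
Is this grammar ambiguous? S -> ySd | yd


balanced y^n…d^n: each string has a unique parse
Unambiguous


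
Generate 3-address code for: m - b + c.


Break into single-operator statements:
t1 = m - b
t2 = t1 + c


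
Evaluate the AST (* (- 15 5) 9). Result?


Evaluate inner: (- 15 5) = 10
Evaluate root: (* 10 9) = 90
Result: 90


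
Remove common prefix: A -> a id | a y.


Common prefix: 'a'
Factored: A -> a A', A' -> id | y


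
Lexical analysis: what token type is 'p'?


Pattern: letter/underscore followed by alphanumerics, not a keyword
Type: IDENTIFIER


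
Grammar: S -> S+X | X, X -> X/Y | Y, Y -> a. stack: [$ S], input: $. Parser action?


start symbol S on stack, input exhausted
Action: accept


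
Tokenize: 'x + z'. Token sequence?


Scan left to right, longest-match per lexeme
Tokens: ID(x), OP(+), ID(z)


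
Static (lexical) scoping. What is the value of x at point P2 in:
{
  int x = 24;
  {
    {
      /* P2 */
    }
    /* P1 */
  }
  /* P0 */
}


P2's block does not declare x; resolves to the enclosing declaration at depth 0
x = 24


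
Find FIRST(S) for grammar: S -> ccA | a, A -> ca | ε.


Per alternative of S: FIRST(ccA) = {c}; FIRST(a) = {a}
FIRST(S) = {a, c}


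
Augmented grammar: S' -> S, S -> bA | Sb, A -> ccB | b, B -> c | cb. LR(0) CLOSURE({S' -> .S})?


Start: S' -> .S
For each item with dot before a nonterminal B, add B -> .γ for every B-production
Closure: [S' -> .S, S -> .bA, S -> .Sb]


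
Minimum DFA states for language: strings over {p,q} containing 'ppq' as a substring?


KMP-style automaton: 3 progress states + 1 absorbing accept = 4
Minimal DFA: 4 states


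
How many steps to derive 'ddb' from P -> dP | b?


Derivation: P => dP => ddP => ddb
Steps: 3


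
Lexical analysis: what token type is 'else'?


Pattern: reserved word
Type: KEYWORD


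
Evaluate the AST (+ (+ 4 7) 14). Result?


Evaluate inner: (+ 4 7) = 11
Evaluate root: (+ 11 14) = 25
Result: 25


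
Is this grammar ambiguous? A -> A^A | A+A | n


'n^n+n' has two parse trees (no precedence encoded between ^ and +)
Ambiguous


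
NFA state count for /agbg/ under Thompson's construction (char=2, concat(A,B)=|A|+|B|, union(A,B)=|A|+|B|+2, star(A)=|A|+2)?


Syntax tree has 4 char leaf(s), 0 union(s), 0 star(s)
chars contribute 4×2 = 8; each union adds +2; each star adds +2
Total: 8 + 0 + 0 = 8 states


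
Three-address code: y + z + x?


Break into single-operator statements:
t1 = y + z
t2 = t1 + x


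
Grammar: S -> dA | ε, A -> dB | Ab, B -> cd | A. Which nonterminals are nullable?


A nonterminal is nullable iff some alternative derives ε (directly, or every symbol in it is nullable)
Nullable: {S}


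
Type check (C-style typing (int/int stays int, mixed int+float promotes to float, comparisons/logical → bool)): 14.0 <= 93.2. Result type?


Operand types: float <= float
Rule: comparison yields bool
Result type: bool


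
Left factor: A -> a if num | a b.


Common prefix: 'a'
Factored: A -> a A', A' -> if num | b


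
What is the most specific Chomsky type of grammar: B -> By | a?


Left-linear: every RHS is a terminal or one nonterminal followed by a terminal
Classification: Type 3 (Regular)


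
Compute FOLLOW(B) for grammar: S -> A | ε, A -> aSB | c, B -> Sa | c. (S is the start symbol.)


$ ∈ FOLLOW(S). For each A -> αBβ: add FIRST(β)\{ε} to FOLLOW(B); if β nullable, add FOLLOW(A).
FOLLOW(B) = {$, a, c}


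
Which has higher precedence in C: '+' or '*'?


'*' is multiplicative (level 10); '+' is additive (level 9)
Higher level binds tighter
'*' has higher precedence than '+'


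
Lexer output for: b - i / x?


Scan left to right, longest-match per lexeme
Tokens: ID(b), OP(-), ID(i), OP(/), ID(x)


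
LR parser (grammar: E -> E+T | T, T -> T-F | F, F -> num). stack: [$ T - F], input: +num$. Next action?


handle 'T-F' on top
Action: reduce (T -> T-F)


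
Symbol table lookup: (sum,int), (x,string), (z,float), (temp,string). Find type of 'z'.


Lookup 'z' → type float


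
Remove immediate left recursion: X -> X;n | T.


Left-recursive alternatives: X;n; non-recursive: T
Introduce X': X -> TX', X' -> ;nX' | ε


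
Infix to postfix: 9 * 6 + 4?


Left to right (same or higher precedence on left)
Postfix: 9 6 * 4 +


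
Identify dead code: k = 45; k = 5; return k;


first assignment to k is overwritten before any read
Dead: 'k = 45'


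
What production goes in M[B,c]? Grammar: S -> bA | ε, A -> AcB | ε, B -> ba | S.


For [B, c]: S is nullable and 'c' ∈ FOLLOW(B)
Entry: B -> S


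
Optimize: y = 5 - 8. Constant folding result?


5 - 8 = -3 at compile time
Optimized: y = -3


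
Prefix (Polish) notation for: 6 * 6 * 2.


left-to-right (same/higher precedence on left): tree is (* (* 6 6) 2)
Prefix: * * 6 6 2


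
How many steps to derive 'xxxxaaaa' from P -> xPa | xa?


Derivation: P => xPa => xxPaa => xxxPaaa => xxxxaaaa
Steps: 4


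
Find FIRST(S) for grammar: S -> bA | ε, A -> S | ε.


Per alternative of S: FIRST(bA) = {b}; FIRST(ε) = {ε}
FIRST(S) = {b, ε}


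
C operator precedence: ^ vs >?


'>' is relational (level 7); '^' is bitwise XOR (level 4)
Higher level binds tighter
'>' has higher precedence than '^'


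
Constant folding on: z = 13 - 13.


13 - 13 = 0 at compile time
Optimized: z = 0


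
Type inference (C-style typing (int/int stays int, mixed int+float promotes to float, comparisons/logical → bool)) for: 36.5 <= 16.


Operand types: float <= int
Rule: comparison yields bool
Result type: bool


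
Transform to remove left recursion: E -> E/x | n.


Left-recursive alternatives: E/x; non-recursive: n
Introduce E': E -> nE', E' -> /xE' | ε


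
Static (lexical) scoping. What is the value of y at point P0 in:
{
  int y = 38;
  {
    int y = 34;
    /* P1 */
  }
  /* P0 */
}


y declared in the same block as P0
y = 38


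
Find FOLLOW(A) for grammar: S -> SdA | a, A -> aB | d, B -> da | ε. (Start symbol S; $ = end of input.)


$ ∈ FOLLOW(S). For each A -> αBβ: add FIRST(β)\{ε} to FOLLOW(B); if β nullable, add FOLLOW(A).
FOLLOW(A) = {$, d}


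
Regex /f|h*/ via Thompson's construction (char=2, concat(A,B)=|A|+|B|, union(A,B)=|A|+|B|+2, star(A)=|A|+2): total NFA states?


Syntax tree has 2 char leaf(s), 1 union(s), 1 star(s)
chars contribute 2×2 = 4; each union adds +2; each star adds +2
Total: 4 + 2 + 2 = 8 states


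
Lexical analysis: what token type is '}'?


Pattern: delimiter/punctuation
Type: PUNCTUATION


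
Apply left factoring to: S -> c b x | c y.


Common prefix: 'c'
Factored: S -> c S', S' -> b x | y


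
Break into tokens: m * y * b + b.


Scan left to right, longest-match per lexeme
Tokens: ID(m), OP(*), ID(y), OP(*), ID(b), OP(+), ID(b)


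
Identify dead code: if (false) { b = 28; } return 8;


condition is constant false, so the whole block is unreachable
Dead: 'if (false) { b = 28; }'


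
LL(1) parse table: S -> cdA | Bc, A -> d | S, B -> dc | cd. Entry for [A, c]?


For [A, c]: 'c' ∈ FIRST(S)
Entry: A -> S


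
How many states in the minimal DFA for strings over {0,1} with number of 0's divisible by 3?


Track (count of 0) mod 3: states 0..2, accept at 0
Minimal DFA: 3 states


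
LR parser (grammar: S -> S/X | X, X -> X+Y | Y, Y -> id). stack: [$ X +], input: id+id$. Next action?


no handle; shift 'id'
Action: shift


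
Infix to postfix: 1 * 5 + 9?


Left to right (same or higher precedence on left)
Postfix: 1 5 * 9 +


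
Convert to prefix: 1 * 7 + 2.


left-to-right (same/higher precedence on left): tree is (+ (* 1 7) 2)
Prefix: + * 1 7 2


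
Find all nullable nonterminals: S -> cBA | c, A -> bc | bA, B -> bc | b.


A nonterminal is nullable iff some alternative derives ε (directly, or every symbol in it is nullable)
Nullable: {}


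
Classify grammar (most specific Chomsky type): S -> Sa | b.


Left-linear: every RHS is a terminal or one nonterminal followed by a terminal
Classification: Type 3 (Regular)


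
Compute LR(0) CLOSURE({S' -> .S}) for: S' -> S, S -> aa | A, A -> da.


Start: S' -> .S
For each item with dot before a nonterminal B, add B -> .γ for every B-production
Closure: [S' -> .S, S -> .aa, S -> .A, A -> .da]


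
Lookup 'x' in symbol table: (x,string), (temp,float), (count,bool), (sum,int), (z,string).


Lookup 'x' → type string


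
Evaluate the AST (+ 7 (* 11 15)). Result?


Evaluate inner: (* 11 15) = 165
Evaluate root: (+ 7 165) = 172
Result: 172


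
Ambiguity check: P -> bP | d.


right-linear, alternatives start with distinct terminals 'b' vs 'd': unique leftmost derivation
Unambiguous


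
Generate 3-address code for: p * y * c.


Break into single-operator statements:
t1 = p * y
t2 = t1 * c


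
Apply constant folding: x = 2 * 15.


2 * 15 = 30 at compile time
Optimized: x = 30


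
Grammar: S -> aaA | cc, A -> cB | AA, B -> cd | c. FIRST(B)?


Per alternative of B: FIRST(cd) = {c}; FIRST(c) = {c}
FIRST(B) = {c}


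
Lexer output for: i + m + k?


Scan left to right, longest-match per lexeme
Tokens: ID(i), OP(+), ID(m), OP(+), ID(k)


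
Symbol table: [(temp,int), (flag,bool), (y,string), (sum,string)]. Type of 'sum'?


Lookup 'sum' → type string


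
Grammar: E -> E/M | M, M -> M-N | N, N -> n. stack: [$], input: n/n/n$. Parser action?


no handle on stack; shift 'n'
Action: shift


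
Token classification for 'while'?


Pattern: reserved word
Type: KEYWORD


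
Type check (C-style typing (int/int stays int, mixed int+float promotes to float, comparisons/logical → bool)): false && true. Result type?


Operand types: bool && bool
Rule: logical operators take bool operands and yield bool
Result type: bool


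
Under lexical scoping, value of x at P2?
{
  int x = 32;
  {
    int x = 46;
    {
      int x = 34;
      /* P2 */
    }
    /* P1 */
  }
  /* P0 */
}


x declared in the same block as P2
x = 34


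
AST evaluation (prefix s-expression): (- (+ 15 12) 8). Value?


Evaluate inner: (+ 15 12) = 27
Evaluate root: (- 27 8) = 19
Result: 19


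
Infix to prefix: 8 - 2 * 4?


'*' binds tighter: tree is (- 8 (* 2 4))
Prefix: - 8 * 2 4


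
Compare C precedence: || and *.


'*' is multiplicative (level 10); '||' is logical OR (level 1)
Higher level binds tighter
'*' has higher precedence than '||'


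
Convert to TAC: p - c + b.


Break into single-operator statements:
t1 = p - c
t2 = t1 + b


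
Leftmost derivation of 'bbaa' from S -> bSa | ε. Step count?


Derivation: S => bSa => bbSaa => bbaa
Steps: 3


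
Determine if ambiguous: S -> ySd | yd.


balanced y^n…d^n: each string has a unique parse
Unambiguous


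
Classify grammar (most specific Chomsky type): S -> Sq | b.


Left-linear: every RHS is a terminal or one nonterminal followed by a terminal
Classification: Type 3 (Regular)


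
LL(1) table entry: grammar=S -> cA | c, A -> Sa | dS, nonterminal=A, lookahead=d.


For [A, d]: 'd' ∈ FIRST(dS)
Entry: A -> dS


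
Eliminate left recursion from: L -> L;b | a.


Left-recursive alternatives: L;b; non-recursive: a
Introduce L': L -> aL', L' -> ;bL' | ε


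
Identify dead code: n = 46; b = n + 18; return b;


n is read by b's definition; b is returned
No dead code


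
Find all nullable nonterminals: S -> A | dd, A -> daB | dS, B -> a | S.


A nonterminal is nullable iff some alternative derives ε (directly, or every symbol in it is nullable)
Nullable: {}


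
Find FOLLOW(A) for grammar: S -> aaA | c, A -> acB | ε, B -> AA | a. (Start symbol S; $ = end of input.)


$ ∈ FOLLOW(S). For each A -> αBβ: add FIRST(β)\{ε} to FOLLOW(B); if β nullable, add FOLLOW(A).
FOLLOW(A) = {$, a}


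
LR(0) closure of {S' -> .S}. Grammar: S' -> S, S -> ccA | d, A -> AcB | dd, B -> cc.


Start: S' -> .S
For each item with dot before a nonterminal B, add B -> .γ for every B-production
Closure: [S' -> .S, S -> .ccA, S -> .d]


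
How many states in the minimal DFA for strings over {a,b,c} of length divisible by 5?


Track length mod 5: states 0..4, accept at 0
Minimal DFA: 5 states


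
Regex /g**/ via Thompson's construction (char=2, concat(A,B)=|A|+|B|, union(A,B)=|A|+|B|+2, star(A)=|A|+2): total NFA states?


Syntax tree has 1 char leaf(s), 0 union(s), 2 star(s)
chars contribute 1×2 = 2; each union adds +2; each star adds +2
Total: 2 + 0 + 4 = 6 states


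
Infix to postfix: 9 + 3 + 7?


Left to right (same or higher precedence on left)
Postfix: 9 3 + 7 +


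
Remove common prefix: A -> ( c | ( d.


Common prefix: '('
Factored: A -> ( A', A' -> c | d


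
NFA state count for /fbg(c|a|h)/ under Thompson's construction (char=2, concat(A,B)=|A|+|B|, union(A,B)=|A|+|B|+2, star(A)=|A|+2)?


Syntax tree has 6 char leaf(s), 2 union(s), 0 star(s)
chars contribute 6×2 = 12; each union adds +2; each star adds +2
Total: 12 + 4 + 0 = 16 states


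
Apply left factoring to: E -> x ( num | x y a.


Common prefix: 'x'
Factored: E -> x E', E' -> ( num | y a


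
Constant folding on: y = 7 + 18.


7 + 18 = 25 at compile time
Optimized: y = 25


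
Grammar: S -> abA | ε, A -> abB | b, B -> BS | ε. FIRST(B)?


Per alternative of B: FIRST(BS) = {a, ε}; FIRST(ε) = {ε}
FIRST(B) = {a, ε}


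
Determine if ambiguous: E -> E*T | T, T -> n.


precedence layered via separate nonterminal T: deterministic
Unambiguous


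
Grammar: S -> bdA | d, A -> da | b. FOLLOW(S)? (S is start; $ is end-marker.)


$ ∈ FOLLOW(S). For each A -> αBβ: add FIRST(β)\{ε} to FOLLOW(B); if β nullable, add FOLLOW(A).
FOLLOW(S) = {$}


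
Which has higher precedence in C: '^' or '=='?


'==' is equality (level 6); '^' is bitwise XOR (level 4)
Higher level binds tighter
'==' has higher precedence than '^'


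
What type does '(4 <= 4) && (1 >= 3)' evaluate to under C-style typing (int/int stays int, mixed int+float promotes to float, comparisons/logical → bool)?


Operand types: bool && bool
Rule: logical operators take bool operands and yield bool
Result type: bool


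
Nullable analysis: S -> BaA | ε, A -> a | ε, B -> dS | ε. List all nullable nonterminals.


A nonterminal is nullable iff some alternative derives ε (directly, or every symbol in it is nullable)
Nullable: {A, B, S}


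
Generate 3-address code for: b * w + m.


Break into single-operator statements:
t1 = b * w
t2 = t1 + m


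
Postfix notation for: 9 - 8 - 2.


Left to right (same or higher precedence on left)
Postfix: 9 8 - 2 -


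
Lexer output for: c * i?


Scan left to right, longest-match per lexeme
Tokens: ID(c), OP(*), ID(i)


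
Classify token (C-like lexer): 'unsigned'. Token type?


Pattern: reserved word
Type: KEYWORD


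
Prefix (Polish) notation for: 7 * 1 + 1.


left-to-right (same/higher precedence on left): tree is (+ (* 7 1) 1)
Prefix: + * 7 1 1


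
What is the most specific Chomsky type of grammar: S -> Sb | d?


Left-linear: every RHS is a terminal or one nonterminal followed by a terminal
Classification: Type 3 (Regular)


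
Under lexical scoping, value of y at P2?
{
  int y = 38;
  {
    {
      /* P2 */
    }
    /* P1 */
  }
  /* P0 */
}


P2's block does not declare y; resolves to the enclosing declaration at depth 0
y = 38


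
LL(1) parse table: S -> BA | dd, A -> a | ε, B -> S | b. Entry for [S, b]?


For [S, b]: 'b' ∈ FIRST(BA)
Entry: S -> BA


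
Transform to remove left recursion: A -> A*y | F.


Left-recursive alternatives: A*y; non-recursive: F
Introduce A': A -> FA', A' -> *yA' | ε


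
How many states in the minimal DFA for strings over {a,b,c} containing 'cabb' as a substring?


KMP-style automaton: 4 progress states + 1 absorbing accept = 5
Minimal DFA: 5 states


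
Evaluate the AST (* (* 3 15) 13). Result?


Evaluate inner: (* 3 15) = 45
Evaluate root: (* 45 13) = 585
Result: 585


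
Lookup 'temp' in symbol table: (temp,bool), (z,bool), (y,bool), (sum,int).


Lookup 'temp' → type bool


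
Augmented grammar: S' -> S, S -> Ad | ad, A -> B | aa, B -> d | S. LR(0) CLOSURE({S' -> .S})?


Start: S' -> .S
For each item with dot before a nonterminal B, add B -> .γ for every B-production
Closure: [S' -> .S, S -> .Ad, S -> .ad, A -> .B, A -> .aa, B -> .d, B -> .S]


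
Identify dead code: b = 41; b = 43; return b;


first assignment to b is overwritten before any read
Dead: 'b = 41'


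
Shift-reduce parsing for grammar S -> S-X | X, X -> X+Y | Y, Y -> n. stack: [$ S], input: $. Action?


start symbol S on stack, input exhausted
Action: accept


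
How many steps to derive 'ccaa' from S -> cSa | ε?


Derivation: S => cSa => ccSaa => ccaa
Steps: 3


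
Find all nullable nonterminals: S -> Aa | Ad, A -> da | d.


A nonterminal is nullable iff some alternative derives ε (directly, or every symbol in it is nullable)
Nullable: {}


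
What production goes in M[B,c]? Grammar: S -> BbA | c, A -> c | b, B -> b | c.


For [B, c]: 'c' ∈ FIRST(c)
Entry: B -> c


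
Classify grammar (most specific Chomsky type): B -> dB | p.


Right-linear: every RHS is a terminal or a terminal followed by one nonterminal
Classification: Type 3 (Regular)


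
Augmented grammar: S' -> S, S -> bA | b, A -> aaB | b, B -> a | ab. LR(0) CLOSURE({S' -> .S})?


Start: S' -> .S
For each item with dot before a nonterminal B, add B -> .γ for every B-production
Closure: [S' -> .S, S -> .bA, S -> .b]


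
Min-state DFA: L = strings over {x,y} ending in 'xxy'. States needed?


Track the longest suffix of input matching a prefix of 'xxy': 4 classes (prefixes of length 0..3)
Minimal DFA: 4 states


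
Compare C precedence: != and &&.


'!=' is equality (level 6); '&&' is logical AND (level 2)
Higher level binds tighter
'!=' has higher precedence than '&&'


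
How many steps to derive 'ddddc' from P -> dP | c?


Derivation: P => dP => ddP => dddP => ddddP => ddddc
Steps: 5


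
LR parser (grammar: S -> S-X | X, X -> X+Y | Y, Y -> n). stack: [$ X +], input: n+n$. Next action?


no handle; shift 'n'
Action: shift


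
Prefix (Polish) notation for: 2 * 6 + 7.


left-to-right (same/higher precedence on left): tree is (+ (* 2 6) 7)
Prefix: + * 2 6 7


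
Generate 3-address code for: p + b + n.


Break into single-operator statements:
t1 = p + b
t2 = t1 + n


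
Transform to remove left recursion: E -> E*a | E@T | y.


Left-recursive alternatives: E*a, E@T; non-recursive: y
Introduce E': E -> yE', E' -> *aE' | @TE' | ε


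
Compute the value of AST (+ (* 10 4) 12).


Evaluate inner: (* 10 4) = 40
Evaluate root: (+ 40 12) = 52
Result: 52


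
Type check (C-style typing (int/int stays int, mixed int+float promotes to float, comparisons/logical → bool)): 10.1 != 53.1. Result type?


Operand types: float != float
Rule: comparison yields bool
Result type: bool


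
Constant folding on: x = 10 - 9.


10 - 9 = 1 at compile time
Optimized: x = 1


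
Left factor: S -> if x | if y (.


Common prefix: 'if'
Factored: S -> if S', S' -> x | y (


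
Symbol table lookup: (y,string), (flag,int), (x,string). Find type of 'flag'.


Lookup 'flag' → type int


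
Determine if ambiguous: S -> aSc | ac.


balanced a^n…c^n: each string has a unique parse
Unambiguous


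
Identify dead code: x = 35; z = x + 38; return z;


x is read by z's definition; z is returned
No dead code


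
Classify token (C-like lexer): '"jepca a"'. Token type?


Pattern: double-quoted sequence
Type: STRING_LITERAL


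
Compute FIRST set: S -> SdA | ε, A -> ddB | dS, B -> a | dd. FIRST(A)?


Per alternative of A: FIRST(ddB) = {d}; FIRST(dS) = {d}
FIRST(A) = {d}
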